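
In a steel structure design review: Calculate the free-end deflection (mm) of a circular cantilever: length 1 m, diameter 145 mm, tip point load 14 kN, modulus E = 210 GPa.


I = pi * d^4 / 64 = pi * 145^4 / 64 = 21699109.31 mm^4
L = 1000.0 mm, P = 14000.0 N, E = 210000.0 MPa
delta = P * L^3 / (3 * E * I)
= 14000.0 * 1000.0^3 / (3 * 210000.0 * 21699109.31)
= 1.0241 mm

1.0241 mm


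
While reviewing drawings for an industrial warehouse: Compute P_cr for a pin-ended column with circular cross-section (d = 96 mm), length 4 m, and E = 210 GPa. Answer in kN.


I = pi * d^4 / 64 = 4169220.18 mm^4
L = 4000.0 mm
P_cr = pi^2 * E * I / L^2
= 9.8696 * 210000.0 * 4169220.18 / 4000.0^2
= 540074.77 N = 540.0748 kN

540.0748 kN


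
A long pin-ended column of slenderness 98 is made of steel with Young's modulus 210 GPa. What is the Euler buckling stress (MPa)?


sigma_cr = pi^2 * E / lambda^2
= 9.8696 * 210000.0 / 98^2
= 9.8696 * 210000.0 / 9604
= 215.8077 MPa

215.8077 MPa


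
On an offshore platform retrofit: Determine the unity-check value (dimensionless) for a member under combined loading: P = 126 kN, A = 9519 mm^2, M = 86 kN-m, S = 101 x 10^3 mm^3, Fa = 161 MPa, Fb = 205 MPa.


f_a = P / A = 126000.0 / 9519 = 13.2367 MPa
f_b = M / S = 86000000.0 / 101000.0 = 851.4851 MPa
Ratio = f_a / Fa + f_b / Fb
= 13.2367 / 161 + 851.4851 / 205
= 4.2358 (dimensionless)

4.2358 (dimensionless)


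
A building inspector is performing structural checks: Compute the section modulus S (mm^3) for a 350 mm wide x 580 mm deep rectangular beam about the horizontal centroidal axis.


S = b * h^2 / 6
= 350 * 580^2 / 6
= 350 * 336400 / 6
= 19623333.33 mm^3

19623333.33 mm^3


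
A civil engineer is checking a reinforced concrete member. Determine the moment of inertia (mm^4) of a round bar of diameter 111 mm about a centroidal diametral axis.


r = d / 2 = 111 / 2 = 55.5 mm
I = pi * r^4 / 4 = pi * 55.5^4 / 4
= 7451810.7 mm^4

7451810.7 mm^4


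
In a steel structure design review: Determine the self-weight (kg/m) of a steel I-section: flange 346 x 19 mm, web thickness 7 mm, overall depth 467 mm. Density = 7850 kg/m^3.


A_flanges = 2 * 346 * 19 = 13148 mm^2
A_web = (467 - 2 * 19) * 7 = 3003 mm^2
A_total = 13148 + 3003 = 16151 mm^2 = 0.016151 m^2
Weight = rho * A = 7850 * 0.016151 = 126.7853 kg/m

126.7853 kg/m


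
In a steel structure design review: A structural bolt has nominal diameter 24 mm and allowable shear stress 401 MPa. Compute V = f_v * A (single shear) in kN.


A = pi * d^2 / 4 = pi * 24^2 / 4 = 452.3893 mm^2
V = f_v * A / 1000 = 401 * 452.3893 / 1000
= 181.4081 kN

181.4081 kN


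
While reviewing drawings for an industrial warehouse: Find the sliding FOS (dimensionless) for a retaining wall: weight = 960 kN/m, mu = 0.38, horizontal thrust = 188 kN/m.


Resisting force = mu * W = 0.38 * 960 = 364.8 kN/m
FOS = Resisting / Driving = 364.8 / 188
= 1.9404 (dimensionless)

1.9404 (dimensionless)


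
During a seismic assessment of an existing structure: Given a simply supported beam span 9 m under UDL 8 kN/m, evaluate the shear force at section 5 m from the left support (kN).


R_A = w * L / 2 = 8 * 9 / 2 = 36.0 kN
V(x) = R_A - w * x = 36.0 - 8 * 5
= -4.0 kN

-4.0 kN


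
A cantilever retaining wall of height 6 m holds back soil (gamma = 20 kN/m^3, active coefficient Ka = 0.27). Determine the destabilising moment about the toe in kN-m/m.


Pa = 0.5 * Ka * gamma * H^2
= 0.5 * 0.27 * 20 * 6^2
= 97.2 kN/m
Arm = H / 3 = 6 / 3 = 2.0 m
Mo = Pa * arm = Pa * H / 3 = 97.2 * 6 / 3 = 194.4 kN-m/m

194.4 kN-m/m


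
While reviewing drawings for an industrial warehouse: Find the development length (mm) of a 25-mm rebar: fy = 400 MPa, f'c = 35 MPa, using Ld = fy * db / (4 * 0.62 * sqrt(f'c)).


Ld = (fy * db) / (4 * 0.62 * sqrt(f'c))
= (400 * 25) / (4 * 0.62 * sqrt(35))
= 10000 / 14.6719
= 681.58 mm

681.58 mm


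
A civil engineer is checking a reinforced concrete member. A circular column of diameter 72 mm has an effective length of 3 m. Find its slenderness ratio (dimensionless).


Radius of gyration r = d / 4 = 72 / 4 = 18.0 mm
L_eff = 3000.0 mm
Slenderness ratio = L / r = 3000.0 / 18.0 = 166.67 (dimensionless)

166.67 (dimensionless)


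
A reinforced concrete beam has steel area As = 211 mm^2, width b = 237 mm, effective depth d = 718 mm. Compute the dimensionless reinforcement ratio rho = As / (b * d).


rho = As / (b * d)
= 211 / (237 * 718)
= 211 / 170166
= 0.00124 (dimensionless)

0.00124 (dimensionless)


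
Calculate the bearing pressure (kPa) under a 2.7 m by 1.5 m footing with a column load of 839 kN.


A = 2.7 * 1.5 = 4.05 m^2
q = P / A = 839 / 4.05
= 207.1605 kPa

207.1605 kPa


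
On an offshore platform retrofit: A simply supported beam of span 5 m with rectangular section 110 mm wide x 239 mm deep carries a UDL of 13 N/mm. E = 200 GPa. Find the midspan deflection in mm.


I = 110 * 239^3 / 12 = 125142590.83 mm^4
L = 5000.0 mm, w = 13 N/mm, E = 200000.0 MPa
delta = 5 * w * L^4 / (384 * E * I)
= 5 * 13 * 5000.0^4 / (384 * 200000.0 * 125142590.83)
= 4.2269 mm

4.2269 mm


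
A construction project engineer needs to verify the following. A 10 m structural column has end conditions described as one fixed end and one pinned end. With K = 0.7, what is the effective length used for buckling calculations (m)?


L_eff = K * L
= 0.7 * 10
= 7.0 m

7.0 m


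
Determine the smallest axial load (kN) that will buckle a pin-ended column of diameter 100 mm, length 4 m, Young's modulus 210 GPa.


I = pi * d^4 / 64 = 4908738.52 mm^4
L = 4000.0 mm
P_cr = pi^2 * E * I / L^2
= 9.8696 * 210000.0 * 4908738.52 / 4000.0^2
= 635870.91 N = 635.8709 kN

635.8709 kN


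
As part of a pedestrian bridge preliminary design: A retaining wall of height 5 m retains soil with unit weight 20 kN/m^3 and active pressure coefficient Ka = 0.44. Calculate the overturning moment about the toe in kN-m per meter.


Pa = 0.5 * Ka * gamma * H^2
= 0.5 * 0.44 * 20 * 5^2
= 110.0 kN/m
Arm = H / 3 = 5 / 3 = 1.6667 m
Mo = Pa * arm = Pa * H / 3 = 110.0 * 5 / 3 = 183.3333 kN-m/m

183.3333 kN-m/m


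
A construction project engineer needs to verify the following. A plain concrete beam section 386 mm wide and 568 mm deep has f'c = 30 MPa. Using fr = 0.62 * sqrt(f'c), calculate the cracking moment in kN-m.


fr = 0.62 * sqrt(30) = 0.62 * 5.4772 = 3.3959 MPa
I = 386 * 568^3 / 12 = 5894555562.67 mm^4
y_t = 284.0 mm
M_cr = fr * I / y_t = 3.3959 * 5894555562.67 / 284.0 N-mm
= 70.4831 kN-m

70.4831 kN-m


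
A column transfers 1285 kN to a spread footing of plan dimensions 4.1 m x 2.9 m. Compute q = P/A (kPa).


A = 4.1 * 2.9 = 11.89 m^2
q = P / A = 1285 / 11.89
= 108.074 kPa

108.074 kPa


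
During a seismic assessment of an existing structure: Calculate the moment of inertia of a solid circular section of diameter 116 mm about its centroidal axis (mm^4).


r = d / 2 = 116 / 2 = 58.0 mm
I = pi * r^4 / 4 = pi * 58.0^4 / 4
= 8887955.17 mm^4

8887955.17 mm^4


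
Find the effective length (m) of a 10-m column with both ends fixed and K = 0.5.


L_eff = K * L
= 0.5 * 10
= 5.0 m

5.0 m


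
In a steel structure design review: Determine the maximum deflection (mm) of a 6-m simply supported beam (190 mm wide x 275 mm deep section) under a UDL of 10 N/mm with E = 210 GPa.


I = 190 * 275^3 / 12 = 329283854.17 mm^4
L = 6000.0 mm, w = 10 N/mm, E = 210000.0 MPa
delta = 5 * w * L^4 / (384 * E * I)
= 5 * 10 * 6000.0^4 / (384 * 210000.0 * 329283854.17)
= 2.4404 mm

2.4404 mm


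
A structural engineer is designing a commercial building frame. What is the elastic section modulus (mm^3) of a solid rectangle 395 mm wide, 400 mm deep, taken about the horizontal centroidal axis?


S = b * h^2 / 6
= 395 * 400^2 / 6
= 395 * 160000 / 6
= 10533333.33 mm^3

10533333.33 mm^3


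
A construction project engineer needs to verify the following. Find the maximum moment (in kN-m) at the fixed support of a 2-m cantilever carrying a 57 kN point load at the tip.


For a cantilever with a point load at the free end:
M_max = P * L = 57 * 2 = 114 kN-m

114 kN-m


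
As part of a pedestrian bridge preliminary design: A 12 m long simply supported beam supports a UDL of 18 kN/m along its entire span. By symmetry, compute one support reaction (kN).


Total load = w * L = 18 * 12 = 216 kN
By symmetry, each reaction R = total / 2 = 216 / 2 = 108.0 kN

108.0 kN


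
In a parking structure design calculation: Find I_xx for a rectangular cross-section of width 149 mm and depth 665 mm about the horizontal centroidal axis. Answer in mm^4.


I = b * h^3 / 12
= 149 * 665^3 / 12
= 149 * 294079625 / 12
= 3651488677.08 mm^4

3651488677.08 mm^4


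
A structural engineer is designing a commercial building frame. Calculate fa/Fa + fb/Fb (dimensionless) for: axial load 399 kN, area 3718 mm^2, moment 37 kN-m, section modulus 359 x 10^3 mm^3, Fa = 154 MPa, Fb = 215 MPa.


f_a = P / A = 399000.0 / 3718 = 107.3158 MPa
f_b = M / S = 37000000.0 / 359000.0 = 103.0641 MPa
Ratio = f_a / Fa + f_b / Fb
= 107.3158 / 154 + 103.0641 / 215
= 1.1762 (dimensionless)

1.1762 (dimensionless)


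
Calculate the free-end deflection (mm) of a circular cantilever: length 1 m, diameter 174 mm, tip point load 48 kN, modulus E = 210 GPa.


I = pi * d^4 / 64 = pi * 174^4 / 64 = 44995273.07 mm^4
L = 1000.0 mm, P = 48000.0 N, E = 210000.0 MPa
delta = P * L^3 / (3 * E * I)
= 48000.0 * 1000.0^3 / (3 * 210000.0 * 44995273.07)
= 1.6933 mm

1.6933 mm


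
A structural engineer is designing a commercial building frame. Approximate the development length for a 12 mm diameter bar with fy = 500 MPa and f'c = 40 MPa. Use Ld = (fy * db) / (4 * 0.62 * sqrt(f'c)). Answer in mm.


Ld = (fy * db) / (4 * 0.62 * sqrt(f'c))
= (500 * 12) / (4 * 0.62 * sqrt(40))
= 6000 / 15.6849
= 382.53 mm

382.53 mm


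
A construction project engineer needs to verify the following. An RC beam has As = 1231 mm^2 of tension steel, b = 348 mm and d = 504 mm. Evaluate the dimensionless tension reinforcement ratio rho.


rho = As / (b * d)
= 1231 / (348 * 504)
= 1231 / 175392
= 0.007019 (dimensionless)

0.007019 (dimensionless)


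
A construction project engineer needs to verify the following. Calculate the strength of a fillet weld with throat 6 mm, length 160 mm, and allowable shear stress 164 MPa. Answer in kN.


Strength = throat * length * allowable stress
= 6 * 160 * 164 N
= 157440 N
= 157.44 kN

157.44 kN


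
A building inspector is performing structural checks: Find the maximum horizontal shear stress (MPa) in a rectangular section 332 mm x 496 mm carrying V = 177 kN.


A = b * h = 332 * 496 = 164672 mm^2
V = 177 kN = 177000.0 N
tau_max = 1.5 * V / A = 1.5 * 177000.0 / 164672
= 1.6123 MPa

1.6123 MPa


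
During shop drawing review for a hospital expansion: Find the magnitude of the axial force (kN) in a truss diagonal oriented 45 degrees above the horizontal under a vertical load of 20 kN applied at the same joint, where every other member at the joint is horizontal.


At the joint, only the diagonal has a vertical component, so vertical equilibrium gives:
F * sin(45) = 20
F = 20 / sin(45)
= 20 / 0.707107
= 28.28 kN

28.28 kN


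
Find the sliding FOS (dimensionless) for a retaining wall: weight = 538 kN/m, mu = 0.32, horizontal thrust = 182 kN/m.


Resisting force = mu * W = 0.32 * 538 = 172.16 kN/m
FOS = Resisting / Driving = 172.16 / 182
= 0.9459 (dimensionless)

0.9459 (dimensionless)


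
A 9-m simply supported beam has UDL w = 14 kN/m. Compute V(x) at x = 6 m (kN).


R_A = w * L / 2 = 14 * 9 / 2 = 63.0 kN
V(x) = R_A - w * x = 63.0 - 14 * 6
= -21.0 kN

-21.0 kN


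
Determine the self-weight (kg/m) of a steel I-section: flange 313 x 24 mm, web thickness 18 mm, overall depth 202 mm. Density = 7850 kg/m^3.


A_flanges = 2 * 313 * 24 = 15024 mm^2
A_web = (202 - 2 * 24) * 18 = 2772 mm^2
A_total = 15024 + 2772 = 17796 mm^2 = 0.017796 m^2
Weight = rho * A = 7850 * 0.017796 = 139.6986 kg/m

139.6986 kg/m


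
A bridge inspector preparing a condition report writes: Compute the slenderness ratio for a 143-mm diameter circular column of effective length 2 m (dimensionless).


Radius of gyration r = d / 4 = 143 / 4 = 35.75 mm
L_eff = 2000.0 mm
Slenderness ratio = L / r = 2000.0 / 35.75 = 55.94 (dimensionless)

55.94 (dimensionless)


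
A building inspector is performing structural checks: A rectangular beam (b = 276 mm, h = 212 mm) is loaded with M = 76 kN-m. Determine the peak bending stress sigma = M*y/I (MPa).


I = b * h^3 / 12 = 276 * 212^3 / 12 = 219146944.0 mm^4
y = h / 2 = 212 / 2 = 106.0 mm
M = 76 kN-m = 76000000.0 N-mm
sigma = M * y / I = 76000000.0 * 106.0 / 219146944.0
= 36.76 MPa

36.76 MPa


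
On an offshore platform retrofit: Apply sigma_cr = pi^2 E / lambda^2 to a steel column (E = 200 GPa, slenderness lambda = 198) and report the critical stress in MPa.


sigma_cr = pi^2 * E / lambda^2
= 9.8696 * 200000.0 / 198^2
= 9.8696 * 200000.0 / 39204
= 50.35 MPa

50.35 MPa


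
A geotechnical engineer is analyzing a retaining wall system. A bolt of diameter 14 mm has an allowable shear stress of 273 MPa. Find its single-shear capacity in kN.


A = pi * d^2 / 4 = pi * 14^2 / 4 = 153.938 mm^2
V = f_v * A / 1000 = 273 * 153.938 / 1000
= 42.0251 kN

42.0251 kN


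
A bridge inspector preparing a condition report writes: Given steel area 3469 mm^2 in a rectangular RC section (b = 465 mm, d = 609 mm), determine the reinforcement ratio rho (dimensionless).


rho = As / (b * d)
= 3469 / (465 * 609)
= 3469 / 283185
= 0.01225 (dimensionless)

0.01225 (dimensionless)


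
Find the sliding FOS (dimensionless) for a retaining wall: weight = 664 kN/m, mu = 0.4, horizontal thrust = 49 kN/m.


Resisting force = mu * W = 0.4 * 664 = 265.6 kN/m
FOS = Resisting / Driving = 265.6 / 49
= 5.4204 (dimensionless)

5.4204 (dimensionless)


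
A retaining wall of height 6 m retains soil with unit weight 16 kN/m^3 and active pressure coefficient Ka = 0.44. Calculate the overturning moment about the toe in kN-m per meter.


Pa = 0.5 * Ka * gamma * H^2
= 0.5 * 0.44 * 16 * 6^2
= 126.72 kN/m
Arm = H / 3 = 6 / 3 = 2.0 m
Mo = Pa * arm = Pa * H / 3 = 126.72 * 6 / 3 = 253.44 kN-m/m

253.44 kN-m/m


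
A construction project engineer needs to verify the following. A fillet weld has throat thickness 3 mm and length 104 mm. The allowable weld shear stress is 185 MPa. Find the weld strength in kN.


Strength = throat * length * allowable stress
= 3 * 104 * 185 N
= 57720 N
= 57.72 kN

57.72 kN


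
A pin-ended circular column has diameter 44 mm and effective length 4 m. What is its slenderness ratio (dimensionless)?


Radius of gyration r = d / 4 = 44 / 4 = 11.0 mm
L_eff = 4000.0 mm
Slenderness ratio = L / r = 4000.0 / 11.0 = 363.64 (dimensionless)

363.64 (dimensionless)


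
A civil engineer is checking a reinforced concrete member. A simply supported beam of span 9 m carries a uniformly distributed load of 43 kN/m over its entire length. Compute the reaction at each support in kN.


Total load = w * L = 43 * 9 = 387 kN
By symmetry, each reaction R = total / 2 = 387 / 2 = 193.5 kN

193.5 kN


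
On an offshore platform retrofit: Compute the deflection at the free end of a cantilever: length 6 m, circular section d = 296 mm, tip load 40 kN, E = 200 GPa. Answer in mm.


I = pi * d^4 / 64 = pi * 296^4 / 64 = 376822427.47 mm^4
L = 6000.0 mm, P = 40000.0 N, E = 200000.0 MPa
delta = P * L^3 / (3 * E * I)
= 40000.0 * 6000.0^3 / (3 * 200000.0 * 376822427.47)
= 38.2143 mm

38.2143 mm


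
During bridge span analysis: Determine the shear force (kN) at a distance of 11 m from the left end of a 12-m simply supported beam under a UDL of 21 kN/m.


R_A = w * L / 2 = 21 * 12 / 2 = 126.0 kN
V(x) = R_A - w * x = 126.0 - 21 * 11
= -105.0 kN

-105.0 kN


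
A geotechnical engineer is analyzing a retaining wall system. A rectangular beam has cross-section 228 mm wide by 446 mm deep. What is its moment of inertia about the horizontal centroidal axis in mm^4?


I = b * h^3 / 12
= 228 * 446^3 / 12
= 228 * 88716536 / 12
= 1685614184.0 mm^4

1685614184.0 mm^4


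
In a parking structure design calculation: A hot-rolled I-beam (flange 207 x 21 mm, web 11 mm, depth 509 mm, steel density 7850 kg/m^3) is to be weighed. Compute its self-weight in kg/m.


A_flanges = 2 * 207 * 21 = 8694 mm^2
A_web = (509 - 2 * 21) * 11 = 5137 mm^2
A_total = 8694 + 5137 = 13831 mm^2 = 0.013831 m^2
Weight = rho * A = 7850 * 0.013831 = 108.5734 kg/m

108.5734 kg/m


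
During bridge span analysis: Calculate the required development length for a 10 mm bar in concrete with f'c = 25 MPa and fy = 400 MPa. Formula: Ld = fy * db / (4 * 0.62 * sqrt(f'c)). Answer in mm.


Ld = (fy * db) / (4 * 0.62 * sqrt(f'c))
= (400 * 10) / (4 * 0.62 * sqrt(25))
= 4000 / 12.4
= 322.58 mm

322.58 mm


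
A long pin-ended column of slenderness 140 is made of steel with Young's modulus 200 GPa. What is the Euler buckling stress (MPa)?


sigma_cr = pi^2 * E / lambda^2
= 9.8696 * 200000.0 / 140^2
= 9.8696 * 200000.0 / 19600
= 100.7102 MPa

100.7102 MPa


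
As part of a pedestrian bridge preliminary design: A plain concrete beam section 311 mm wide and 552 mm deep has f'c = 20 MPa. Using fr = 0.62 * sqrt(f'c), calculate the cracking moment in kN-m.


fr = 0.62 * sqrt(20) = 0.62 * 4.4721 = 2.7727 MPa
I = 311 * 552^3 / 12 = 4359095424.0 mm^4
y_t = 276.0 mm
M_cr = fr * I / y_t = 2.7727 * 4359095424.0 / 276.0 N-mm
= 43.7919 kN-m

43.7919 kN-m


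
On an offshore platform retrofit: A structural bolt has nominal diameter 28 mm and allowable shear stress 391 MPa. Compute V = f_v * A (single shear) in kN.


A = pi * d^2 / 4 = pi * 28^2 / 4 = 615.7522 mm^2
V = f_v * A / 1000 = 391 * 615.7522 / 1000
= 240.7591 kN

240.7591 kN


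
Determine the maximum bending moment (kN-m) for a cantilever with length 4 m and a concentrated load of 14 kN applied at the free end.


For a cantilever with a point load at the free end:
M_max = P * L = 14 * 4 = 56 kN-m

56 kN-m


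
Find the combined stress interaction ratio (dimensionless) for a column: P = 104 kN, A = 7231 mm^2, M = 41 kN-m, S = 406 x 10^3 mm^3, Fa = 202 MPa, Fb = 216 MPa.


f_a = P / A = 104000.0 / 7231 = 14.3825 MPa
f_b = M / S = 41000000.0 / 406000.0 = 100.9852 MPa
Ratio = f_a / Fa + f_b / Fb
= 14.3825 / 202 + 100.9852 / 216
= 0.5387 (dimensionless)

0.5387 (dimensionless)


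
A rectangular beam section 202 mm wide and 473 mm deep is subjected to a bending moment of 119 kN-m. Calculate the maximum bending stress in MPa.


I = b * h^3 / 12 = 202 * 473^3 / 12 = 1781367586.17 mm^4
y = h / 2 = 473 / 2 = 236.5 mm
M = 119 kN-m = 119000000.0 N-mm
sigma = M * y / I = 119000000.0 * 236.5 / 1781367586.17
= 15.8 MPa

15.8 MPa


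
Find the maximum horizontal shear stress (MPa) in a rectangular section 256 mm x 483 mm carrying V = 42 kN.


A = b * h = 256 * 483 = 123648 mm^2
V = 42 kN = 42000.0 N
tau_max = 1.5 * V / A = 1.5 * 42000.0 / 123648
= 0.5095 MPa

0.5095 MPa


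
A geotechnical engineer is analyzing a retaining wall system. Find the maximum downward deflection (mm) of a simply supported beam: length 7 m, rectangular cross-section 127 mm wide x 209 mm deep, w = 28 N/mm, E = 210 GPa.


I = 127 * 209^3 / 12 = 96618731.92 mm^4
L = 7000.0 mm, w = 28 N/mm, E = 210000.0 MPa
delta = 5 * w * L^4 / (384 * E * I)
= 5 * 28 * 7000.0^4 / (384 * 210000.0 * 96618731.92)
= 43.1428 mm

43.1428 mm


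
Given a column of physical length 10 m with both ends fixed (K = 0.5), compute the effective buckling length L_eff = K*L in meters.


L_eff = K * L
= 0.5 * 10
= 5.0 m

5.0 m


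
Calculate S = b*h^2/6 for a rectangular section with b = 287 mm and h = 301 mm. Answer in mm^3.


S = b * h^2 / 6
= 287 * 301^2 / 6
= 287 * 90601 / 6
= 4333747.83 mm^3

4333747.83 mm^3


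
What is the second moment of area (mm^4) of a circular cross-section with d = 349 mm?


r = d / 2 = 349 / 2 = 174.5 mm
I = pi * r^4 / 4 = pi * 174.5^4 / 4
= 728235098.33 mm^4

728235098.33 mm^4


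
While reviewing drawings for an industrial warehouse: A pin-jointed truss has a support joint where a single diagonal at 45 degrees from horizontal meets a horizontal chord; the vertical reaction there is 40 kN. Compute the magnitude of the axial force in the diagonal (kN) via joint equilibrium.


At the joint, only the diagonal has a vertical component, so vertical equilibrium gives:
F * sin(45) = 40
F = 40 / sin(45)
= 40 / 0.707107
= 56.57 kN

56.57 kN


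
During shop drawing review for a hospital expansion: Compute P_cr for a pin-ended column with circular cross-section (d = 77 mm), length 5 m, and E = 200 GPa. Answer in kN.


I = pi * d^4 / 64 = 1725570.86 mm^4
L = 5000.0 mm
P_cr = pi^2 * E * I / L^2
= 9.8696 * 200000.0 * 1725570.86 / 5000.0^2
= 136245.61 N = 136.2456 kN

136.2456 kN


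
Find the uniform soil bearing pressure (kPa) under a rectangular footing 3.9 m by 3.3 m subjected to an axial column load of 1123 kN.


A = 3.9 * 3.3 = 12.87 m^2
q = P / A = 1123 / 12.87
= 87.2572 kPa

87.2572 kPa


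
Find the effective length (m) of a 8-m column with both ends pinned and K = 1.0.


L_eff = K * L
= 1.0 * 8
= 8.0 m

8.0 m


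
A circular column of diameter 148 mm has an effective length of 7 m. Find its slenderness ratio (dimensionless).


Radius of gyration r = d / 4 = 148 / 4 = 37.0 mm
L_eff = 7000.0 mm
Slenderness ratio = L / r = 7000.0 / 37.0 = 189.19 (dimensionless)

189.19 (dimensionless)


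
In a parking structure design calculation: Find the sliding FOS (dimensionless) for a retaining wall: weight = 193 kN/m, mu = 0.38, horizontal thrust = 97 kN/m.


Resisting force = mu * W = 0.38 * 193 = 73.34 kN/m
FOS = Resisting / Driving = 73.34 / 97
= 0.7561 (dimensionless)

0.7561 (dimensionless)


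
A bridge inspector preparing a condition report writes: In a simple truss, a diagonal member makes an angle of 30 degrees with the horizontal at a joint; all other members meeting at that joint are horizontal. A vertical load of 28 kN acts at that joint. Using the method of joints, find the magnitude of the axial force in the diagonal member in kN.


At the joint, only the diagonal has a vertical component, so vertical equilibrium gives:
F * sin(30) = 28
F = 28 / sin(30)
= 28 / 0.5
= 56.0 kN

56.0 kN


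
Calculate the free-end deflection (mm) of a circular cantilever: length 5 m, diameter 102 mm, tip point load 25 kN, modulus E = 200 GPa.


I = pi * d^4 / 64 = pi * 102^4 / 64 = 5313376.44 mm^4
L = 5000.0 mm, P = 25000.0 N, E = 200000.0 MPa
delta = P * L^3 / (3 * E * I)
= 25000.0 * 5000.0^3 / (3 * 200000.0 * 5313376.44)
= 980.2304 mm

980.2304 mm


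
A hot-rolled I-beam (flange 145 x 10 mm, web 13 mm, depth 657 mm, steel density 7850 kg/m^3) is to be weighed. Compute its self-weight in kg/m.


A_flanges = 2 * 145 * 10 = 2900 mm^2
A_web = (657 - 2 * 10) * 13 = 8281 mm^2
A_total = 2900 + 8281 = 11181 mm^2 = 0.011181 m^2
Weight = rho * A = 7850 * 0.011181 = 87.7708 kg/m

87.7708 kg/m


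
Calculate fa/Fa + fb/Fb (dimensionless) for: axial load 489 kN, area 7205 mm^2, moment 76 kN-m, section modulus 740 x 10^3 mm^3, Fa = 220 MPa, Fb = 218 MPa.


f_a = P / A = 489000.0 / 7205 = 67.8695 MPa
f_b = M / S = 76000000.0 / 740000.0 = 102.7027 MPa
Ratio = f_a / Fa + f_b / Fb
= 67.8695 / 220 + 102.7027 / 218
= 0.7796 (dimensionless)

0.7796 (dimensionless)


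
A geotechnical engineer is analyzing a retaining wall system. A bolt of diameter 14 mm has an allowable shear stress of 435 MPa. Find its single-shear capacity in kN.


A = pi * d^2 / 4 = pi * 14^2 / 4 = 153.938 mm^2
V = f_v * A / 1000 = 435 * 153.938 / 1000
= 66.963 kN

66.963 kN


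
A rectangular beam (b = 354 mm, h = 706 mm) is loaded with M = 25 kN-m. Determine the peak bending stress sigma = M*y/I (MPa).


I = b * h^3 / 12 = 354 * 706^3 / 12 = 10380926572.0 mm^4
y = h / 2 = 706 / 2 = 353.0 mm
M = 25 kN-m = 25000000.0 N-mm
sigma = M * y / I = 25000000.0 * 353.0 / 10380926572.0
= 0.85 MPa

0.85 MPa


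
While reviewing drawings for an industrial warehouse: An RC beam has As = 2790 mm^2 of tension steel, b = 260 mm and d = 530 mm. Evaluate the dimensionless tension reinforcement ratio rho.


rho = As / (b * d)
= 2790 / (260 * 530)
= 2790 / 137800
= 0.020247 (dimensionless)

0.020247 (dimensionless)


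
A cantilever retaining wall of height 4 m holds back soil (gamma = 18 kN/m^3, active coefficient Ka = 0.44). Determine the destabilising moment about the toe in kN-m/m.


Pa = 0.5 * Ka * gamma * H^2
= 0.5 * 0.44 * 18 * 4^2
= 63.36 kN/m
Arm = H / 3 = 4 / 3 = 1.3333 m
Mo = Pa * arm = Pa * H / 3 = 63.36 * 4 / 3 = 84.48 kN-m/m

84.48 kN-m/m


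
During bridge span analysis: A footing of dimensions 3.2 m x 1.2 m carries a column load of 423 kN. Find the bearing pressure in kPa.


A = 3.2 * 1.2 = 3.84 m^2
q = P / A = 423 / 3.84
= 110.1562 kPa

110.1562 kPa


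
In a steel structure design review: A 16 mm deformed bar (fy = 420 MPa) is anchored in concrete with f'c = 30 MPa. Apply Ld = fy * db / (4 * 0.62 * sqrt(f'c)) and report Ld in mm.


Ld = (fy * db) / (4 * 0.62 * sqrt(f'c))
= (420 * 16) / (4 * 0.62 * sqrt(30))
= 6720 / 13.5835
= 494.72 mm

494.72 mm


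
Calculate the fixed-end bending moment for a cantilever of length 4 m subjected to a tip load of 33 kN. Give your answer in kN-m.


For a cantilever with a point load at the free end:
M_max = P * L = 33 * 4 = 132 kN-m

132 kN-m


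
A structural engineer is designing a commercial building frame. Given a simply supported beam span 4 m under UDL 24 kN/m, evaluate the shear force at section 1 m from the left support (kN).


R_A = w * L / 2 = 24 * 4 / 2 = 48.0 kN
V(x) = R_A - w * x = 48.0 - 24 * 1
= 24.0 kN

24.0 kN


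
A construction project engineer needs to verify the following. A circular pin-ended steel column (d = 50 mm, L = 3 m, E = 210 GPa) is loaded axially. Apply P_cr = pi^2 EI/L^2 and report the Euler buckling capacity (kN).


I = pi * d^4 / 64 = 306796.16 mm^4
L = 3000.0 mm
P_cr = pi^2 * E * I / L^2
= 9.8696 * 210000.0 * 306796.16 / 3000.0^2
= 70652.32 N = 70.6523 kN

70.6523 kN


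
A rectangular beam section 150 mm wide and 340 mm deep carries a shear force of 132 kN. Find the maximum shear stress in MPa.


A = b * h = 150 * 340 = 51000 mm^2
V = 132 kN = 132000.0 N
tau_max = 1.5 * V / A = 1.5 * 132000.0 / 51000
= 3.8824 MPa

3.8824 MPa


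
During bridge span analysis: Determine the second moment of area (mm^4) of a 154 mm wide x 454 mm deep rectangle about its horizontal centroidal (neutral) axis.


I = b * h^3 / 12
= 154 * 454^3 / 12
= 154 * 93576664 / 12
= 1200900521.33 mm^4

1200900521.33 mm^4


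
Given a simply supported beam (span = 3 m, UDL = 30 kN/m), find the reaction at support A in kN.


Total load = w * L = 30 * 3 = 90 kN
By symmetry, each reaction R = total / 2 = 90 / 2 = 45.0 kN

45.0 kN


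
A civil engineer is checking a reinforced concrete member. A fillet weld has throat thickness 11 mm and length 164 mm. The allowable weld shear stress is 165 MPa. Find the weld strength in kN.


Strength = throat * length * allowable stress
= 11 * 164 * 165 N
= 297660 N
= 297.66 kN

297.66 kN


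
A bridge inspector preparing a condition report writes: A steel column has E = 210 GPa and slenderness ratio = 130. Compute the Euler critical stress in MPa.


sigma_cr = pi^2 * E / lambda^2
= 9.8696 * 210000.0 / 130^2
= 9.8696 * 210000.0 / 16900
= 122.6401 MPa

122.6401 MPa


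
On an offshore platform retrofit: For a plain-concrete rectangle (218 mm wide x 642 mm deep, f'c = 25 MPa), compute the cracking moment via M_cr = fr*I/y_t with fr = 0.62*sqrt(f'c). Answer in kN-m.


fr = 0.62 * sqrt(25) = 0.62 * 5.0 = 3.1 MPa
I = 218 * 642^3 / 12 = 4807068732.0 mm^4
y_t = 321.0 mm
M_cr = fr * I / y_t = 3.1 * 4807068732.0 / 321.0 N-mm
= 46.4234 kN-m

46.4234 kN-m


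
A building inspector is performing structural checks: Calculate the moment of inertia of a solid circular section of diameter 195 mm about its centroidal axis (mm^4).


r = d / 2 = 195 / 2 = 97.5 mm
I = pi * r^4 / 4 = pi * 97.5^4 / 4
= 70975480.96 mm^4

70975480.96 mm^4


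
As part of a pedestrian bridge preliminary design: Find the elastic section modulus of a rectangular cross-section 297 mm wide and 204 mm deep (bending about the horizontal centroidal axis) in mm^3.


S = b * h^2 / 6
= 297 * 204^2 / 6
= 297 * 41616 / 6
= 2059992.0 mm^3

2059992.0 mm^3


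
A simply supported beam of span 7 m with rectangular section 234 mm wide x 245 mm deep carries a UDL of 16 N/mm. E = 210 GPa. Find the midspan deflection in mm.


I = 234 * 245^3 / 12 = 286769437.5 mm^4
L = 7000.0 mm, w = 16 N/mm, E = 210000.0 MPa
delta = 5 * w * L^4 / (384 * E * I)
= 5 * 16 * 7000.0^4 / (384 * 210000.0 * 286769437.5)
= 8.3061 mm

8.3061 mm


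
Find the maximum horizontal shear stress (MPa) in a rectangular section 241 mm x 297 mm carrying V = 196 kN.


A = b * h = 241 * 297 = 71577 mm^2
V = 196 kN = 196000.0 N
tau_max = 1.5 * V / A = 1.5 * 196000.0 / 71577
= 4.1075 MPa

4.1075 MPa


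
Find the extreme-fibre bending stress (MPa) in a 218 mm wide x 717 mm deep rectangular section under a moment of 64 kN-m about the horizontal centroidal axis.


I = b * h^3 / 12 = 218 * 717^3 / 12 = 6696266269.5 mm^4
y = h / 2 = 717 / 2 = 358.5 mm
M = 64 kN-m = 64000000.0 N-mm
sigma = M * y / I = 64000000.0 * 358.5 / 6696266269.5
= 3.43 MPa

3.43 MPa


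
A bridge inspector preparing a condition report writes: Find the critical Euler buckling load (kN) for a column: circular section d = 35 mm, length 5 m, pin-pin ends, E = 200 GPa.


I = pi * d^4 / 64 = 73661.76 mm^4
L = 5000.0 mm
P_cr = pi^2 * E * I / L^2
= 9.8696 * 200000.0 * 73661.76 / 5000.0^2
= 5816.1 N = 5.8161 kN

5.8161 kN


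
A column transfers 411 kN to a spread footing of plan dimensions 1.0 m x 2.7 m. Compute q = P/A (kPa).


A = 1.0 * 2.7 = 2.7 m^2
q = P / A = 411 / 2.7
= 152.2222 kPa

152.2222 kPa


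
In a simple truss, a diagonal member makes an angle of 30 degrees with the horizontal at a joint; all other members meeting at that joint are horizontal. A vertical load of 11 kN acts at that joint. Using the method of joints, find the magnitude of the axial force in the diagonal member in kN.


At the joint, only the diagonal has a vertical component, so vertical equilibrium gives:
F * sin(30) = 11
F = 11 / sin(30)
= 11 / 0.5
= 22.0 kN

22.0 kN


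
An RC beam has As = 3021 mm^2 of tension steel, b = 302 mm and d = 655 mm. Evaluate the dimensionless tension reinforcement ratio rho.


rho = As / (b * d)
= 3021 / (302 * 655)
= 3021 / 197810
= 0.015272 (dimensionless)

0.015272 (dimensionless)


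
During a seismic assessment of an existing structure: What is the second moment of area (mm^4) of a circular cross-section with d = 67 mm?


r = d / 2 = 67 / 2 = 33.5 mm
I = pi * r^4 / 4 = pi * 33.5^4 / 4
= 989165.84 mm^4

989165.84 mm^4


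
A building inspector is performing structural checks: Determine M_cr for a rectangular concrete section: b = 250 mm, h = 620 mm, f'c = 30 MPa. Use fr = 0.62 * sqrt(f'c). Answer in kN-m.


fr = 0.62 * sqrt(30) = 0.62 * 5.4772 = 3.3959 MPa
I = 250 * 620^3 / 12 = 4965166666.67 mm^4
y_t = 310.0 mm
M_cr = fr * I / y_t = 3.3959 * 4965166666.67 / 310.0 N-mm
= 54.3907 kN-m

54.3907 kN-m


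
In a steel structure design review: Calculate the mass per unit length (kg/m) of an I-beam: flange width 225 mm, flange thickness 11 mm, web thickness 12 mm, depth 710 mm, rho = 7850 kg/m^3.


A_flanges = 2 * 225 * 11 = 4950 mm^2
A_web = (710 - 2 * 11) * 12 = 8256 mm^2
A_total = 4950 + 8256 = 13206 mm^2 = 0.013206 m^2
Weight = rho * A = 7850 * 0.013206 = 103.6671 kg/m

103.6671 kg/m


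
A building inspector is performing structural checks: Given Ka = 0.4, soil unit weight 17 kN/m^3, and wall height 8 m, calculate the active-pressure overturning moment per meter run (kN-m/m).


Pa = 0.5 * Ka * gamma * H^2
= 0.5 * 0.4 * 17 * 8^2
= 217.6 kN/m
Arm = H / 3 = 8 / 3 = 2.6667 m
Mo = Pa * arm = Pa * H / 3 = 217.6 * 8 / 3 = 580.2667 kN-m/m

580.2667 kN-m/m


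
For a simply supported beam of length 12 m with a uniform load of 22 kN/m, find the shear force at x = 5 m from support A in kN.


R_A = w * L / 2 = 22 * 12 / 2 = 132.0 kN
V(x) = R_A - w * x = 132.0 - 22 * 5
= 22.0 kN

22.0 kN


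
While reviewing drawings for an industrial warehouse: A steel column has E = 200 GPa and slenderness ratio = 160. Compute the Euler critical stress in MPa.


sigma_cr = pi^2 * E / lambda^2
= 9.8696 * 200000.0 / 160^2
= 9.8696 * 200000.0 / 25600
= 77.1063 MPa

77.1063 MPa


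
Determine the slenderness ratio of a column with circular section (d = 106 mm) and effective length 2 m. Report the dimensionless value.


Radius of gyration r = d / 4 = 106 / 4 = 26.5 mm
L_eff = 2000.0 mm
Slenderness ratio = L / r = 2000.0 / 26.5 = 75.47 (dimensionless)

75.47 (dimensionless)


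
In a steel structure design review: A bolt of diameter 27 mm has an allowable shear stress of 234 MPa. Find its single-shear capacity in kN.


A = pi * d^2 / 4 = pi * 27^2 / 4 = 572.5553 mm^2
V = f_v * A / 1000 = 234 * 572.5553 / 1000
= 133.9779 kN

133.9779 kN


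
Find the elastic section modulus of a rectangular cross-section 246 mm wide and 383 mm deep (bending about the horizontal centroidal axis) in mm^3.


S = b * h^2 / 6
= 246 * 383^2 / 6
= 246 * 146689 / 6
= 6014249.0 mm^3

6014249.0 mm^3


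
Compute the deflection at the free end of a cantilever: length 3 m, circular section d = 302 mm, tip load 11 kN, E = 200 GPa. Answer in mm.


I = pi * d^4 / 64 = pi * 302^4 / 64 = 408317196.2 mm^4
L = 3000.0 mm, P = 11000.0 N, E = 200000.0 MPa
delta = P * L^3 / (3 * E * I)
= 11000.0 * 3000.0^3 / (3 * 200000.0 * 408317196.2)
= 1.2123 mm

1.2123 mm


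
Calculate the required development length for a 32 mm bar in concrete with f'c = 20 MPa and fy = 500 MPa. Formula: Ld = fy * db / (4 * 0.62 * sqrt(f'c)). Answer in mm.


Ld = (fy * db) / (4 * 0.62 * sqrt(f'c))
= (500 * 32) / (4 * 0.62 * sqrt(20))
= 16000 / 11.0909
= 1442.62 mm

1442.62 mm


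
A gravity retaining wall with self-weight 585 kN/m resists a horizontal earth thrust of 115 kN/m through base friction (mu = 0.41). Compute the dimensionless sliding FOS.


Resisting force = mu * W = 0.41 * 585 = 239.85 kN/m
FOS = Resisting / Driving = 239.85 / 115
= 2.0857 (dimensionless)

2.0857 (dimensionless)


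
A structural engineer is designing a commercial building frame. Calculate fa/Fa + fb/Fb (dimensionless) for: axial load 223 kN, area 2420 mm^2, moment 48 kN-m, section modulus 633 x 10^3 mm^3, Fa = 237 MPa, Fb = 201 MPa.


f_a = P / A = 223000.0 / 2420 = 92.1488 MPa
f_b = M / S = 48000000.0 / 633000.0 = 75.8294 MPa
Ratio = f_a / Fa + f_b / Fb
= 92.1488 / 237 + 75.8294 / 201
= 0.7661 (dimensionless)

0.7661 (dimensionless)


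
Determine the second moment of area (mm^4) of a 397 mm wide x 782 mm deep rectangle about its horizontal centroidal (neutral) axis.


I = b * h^3 / 12
= 397 * 782^3 / 12
= 397 * 478211768 / 12
= 15820839324.67 mm^4

15820839324.67 mm^4


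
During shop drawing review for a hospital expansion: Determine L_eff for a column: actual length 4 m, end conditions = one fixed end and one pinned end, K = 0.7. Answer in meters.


L_eff = K * L
= 0.7 * 4
= 2.8 m

2.8 m


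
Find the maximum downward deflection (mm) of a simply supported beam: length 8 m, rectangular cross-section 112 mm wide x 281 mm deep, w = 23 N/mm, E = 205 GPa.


I = 112 * 281^3 / 12 = 207088382.67 mm^4
L = 8000.0 mm, w = 23 N/mm, E = 205000.0 MPa
delta = 5 * w * L^4 / (384 * E * I)
= 5 * 23 * 8000.0^4 / (384 * 205000.0 * 207088382.67)
= 28.8946 mm

28.8946 mm


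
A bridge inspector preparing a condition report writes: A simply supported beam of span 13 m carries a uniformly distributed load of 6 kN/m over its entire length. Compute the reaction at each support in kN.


Total load = w * L = 6 * 13 = 78 kN
By symmetry, each reaction R = total / 2 = 78 / 2 = 39.0 kN

39.0 kN


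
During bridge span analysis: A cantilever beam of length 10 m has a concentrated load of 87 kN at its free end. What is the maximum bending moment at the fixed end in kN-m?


For a cantilever with a point load at the free end:
M_max = P * L = 87 * 10 = 870 kN-m

870 kN-m


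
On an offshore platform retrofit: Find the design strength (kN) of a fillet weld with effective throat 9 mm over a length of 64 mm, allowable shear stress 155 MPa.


Strength = throat * length * allowable stress
= 9 * 64 * 155 N
= 89280 N
= 89.28 kN

89.28 kN


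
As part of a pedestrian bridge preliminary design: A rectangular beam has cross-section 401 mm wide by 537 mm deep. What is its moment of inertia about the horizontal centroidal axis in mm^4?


I = b * h^3 / 12
= 401 * 537^3 / 12
= 401 * 154854153 / 12
= 5174709612.75 mm^4

5174709612.75 mm^4


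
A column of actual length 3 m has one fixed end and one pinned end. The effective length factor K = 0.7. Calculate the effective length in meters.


L_eff = K * L
= 0.7 * 3
= 2.1 m

2.1 m


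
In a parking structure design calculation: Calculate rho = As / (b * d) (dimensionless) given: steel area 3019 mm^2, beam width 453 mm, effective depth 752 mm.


rho = As / (b * d)
= 3019 / (453 * 752)
= 3019 / 340656
= 0.008862 (dimensionless)

0.008862 (dimensionless)


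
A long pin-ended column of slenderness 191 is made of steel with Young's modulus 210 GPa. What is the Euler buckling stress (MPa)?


sigma_cr = pi^2 * E / lambda^2
= 9.8696 * 210000.0 / 191^2
= 9.8696 * 210000.0 / 36481
= 56.8136 MPa

56.8136 MPa


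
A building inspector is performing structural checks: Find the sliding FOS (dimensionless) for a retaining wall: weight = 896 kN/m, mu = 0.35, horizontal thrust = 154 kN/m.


Resisting force = mu * W = 0.35 * 896 = 313.6 kN/m
FOS = Resisting / Driving = 313.6 / 154
= 2.0364 (dimensionless)

2.0364 (dimensionless)


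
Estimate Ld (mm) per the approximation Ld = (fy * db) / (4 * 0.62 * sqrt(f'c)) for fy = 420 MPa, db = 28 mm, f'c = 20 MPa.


Ld = (fy * db) / (4 * 0.62 * sqrt(f'c))
= (420 * 28) / (4 * 0.62 * sqrt(20))
= 11760 / 11.0909
= 1060.33 mm

1060.33 mm


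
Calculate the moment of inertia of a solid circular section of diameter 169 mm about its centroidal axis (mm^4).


r = d / 2 = 169 / 2 = 84.5 mm
I = pi * r^4 / 4 = pi * 84.5^4 / 4
= 40042088.13 mm^4

40042088.13 mm^4


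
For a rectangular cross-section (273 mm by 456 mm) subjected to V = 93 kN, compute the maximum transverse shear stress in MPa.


A = b * h = 273 * 456 = 124488 mm^2
V = 93 kN = 93000.0 N
tau_max = 1.5 * V / A = 1.5 * 93000.0 / 124488
= 1.1206 MPa

1.1206 MPa


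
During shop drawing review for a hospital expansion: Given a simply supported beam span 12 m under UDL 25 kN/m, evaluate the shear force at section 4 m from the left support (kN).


R_A = w * L / 2 = 25 * 12 / 2 = 150.0 kN
V(x) = R_A - w * x = 150.0 - 25 * 4
= 50.0 kN

50.0 kN


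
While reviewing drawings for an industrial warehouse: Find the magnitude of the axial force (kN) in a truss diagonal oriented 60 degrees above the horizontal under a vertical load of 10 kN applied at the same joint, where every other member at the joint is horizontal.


At the joint, only the diagonal has a vertical component, so vertical equilibrium gives:
F * sin(60) = 10
F = 10 / sin(60)
= 10 / 0.866025
= 11.55 kN

11.55 kN


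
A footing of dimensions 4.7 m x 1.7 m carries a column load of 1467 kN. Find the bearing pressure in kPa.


A = 4.7 * 1.7 = 7.99 m^2
q = P / A = 1467 / 7.99
= 183.6045 kPa

183.6045 kPa


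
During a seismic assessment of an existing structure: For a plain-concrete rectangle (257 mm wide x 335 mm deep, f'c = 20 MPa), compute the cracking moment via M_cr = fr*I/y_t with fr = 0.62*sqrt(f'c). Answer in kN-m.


fr = 0.62 * sqrt(20) = 0.62 * 4.4721 = 2.7727 MPa
I = 257 * 335^3 / 12 = 805167614.58 mm^4
y_t = 167.5 mm
M_cr = fr * I / y_t = 2.7727 * 805167614.58 / 167.5 N-mm
= 13.3284 kN-m

13.3284 kN-m
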